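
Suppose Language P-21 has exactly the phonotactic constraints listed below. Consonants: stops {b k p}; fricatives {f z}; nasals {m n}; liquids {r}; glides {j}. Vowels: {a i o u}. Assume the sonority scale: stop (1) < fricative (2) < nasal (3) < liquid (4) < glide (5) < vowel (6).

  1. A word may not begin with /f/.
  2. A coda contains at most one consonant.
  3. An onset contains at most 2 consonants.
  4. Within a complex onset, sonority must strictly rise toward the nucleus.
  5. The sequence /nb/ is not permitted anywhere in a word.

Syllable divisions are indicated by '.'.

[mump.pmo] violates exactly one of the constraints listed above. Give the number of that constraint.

2

[mump.pmo]: syllable 1 coda /mp/ has 2 consonants (> 1).
This is a violation of constraint 2: "A coda contains at most one consonant."
The remaining constraints (1, 3, 4, 5) are satisfied.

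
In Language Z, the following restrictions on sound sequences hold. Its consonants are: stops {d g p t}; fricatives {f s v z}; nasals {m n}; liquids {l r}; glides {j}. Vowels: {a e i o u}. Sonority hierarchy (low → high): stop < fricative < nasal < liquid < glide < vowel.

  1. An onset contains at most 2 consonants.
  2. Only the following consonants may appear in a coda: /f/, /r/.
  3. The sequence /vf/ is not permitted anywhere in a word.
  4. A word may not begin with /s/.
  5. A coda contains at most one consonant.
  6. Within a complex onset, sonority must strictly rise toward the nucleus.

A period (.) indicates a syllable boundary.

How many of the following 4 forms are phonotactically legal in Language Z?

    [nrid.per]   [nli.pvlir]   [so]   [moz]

0

[nrid.per] — violates constraint 2: syllable 1 coda contains /d/, which is not a licensed coda consonant → phonotactically illegal
[nli.pvlir] — violates constraint 1: syllable 2 onset /pvl/ has 3 consonants (> 2) → phonotactically illegal
[so] — violates constraint 4: word begins with /s/ → phonotactically illegal
[moz] — violates constraint 2: syllable 1 coda contains /z/, which is not a licensed coda consonant → phonotactically illegal
No form is phonotactically legal → 0.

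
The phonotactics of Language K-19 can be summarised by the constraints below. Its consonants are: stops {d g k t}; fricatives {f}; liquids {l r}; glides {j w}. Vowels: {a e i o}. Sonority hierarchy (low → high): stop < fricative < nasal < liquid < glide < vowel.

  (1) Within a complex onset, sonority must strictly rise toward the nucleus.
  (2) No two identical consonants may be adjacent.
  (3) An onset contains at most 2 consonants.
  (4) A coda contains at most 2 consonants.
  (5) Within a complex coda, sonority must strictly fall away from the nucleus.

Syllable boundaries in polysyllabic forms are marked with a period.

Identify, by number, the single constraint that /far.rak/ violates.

2

/far.rak/: adjacent identical consonants /rr/.
This is a violation of constraint 2: "No two identical consonants may be adjacent."
The remaining constraints (1, 3, 4, 5) are satisfied.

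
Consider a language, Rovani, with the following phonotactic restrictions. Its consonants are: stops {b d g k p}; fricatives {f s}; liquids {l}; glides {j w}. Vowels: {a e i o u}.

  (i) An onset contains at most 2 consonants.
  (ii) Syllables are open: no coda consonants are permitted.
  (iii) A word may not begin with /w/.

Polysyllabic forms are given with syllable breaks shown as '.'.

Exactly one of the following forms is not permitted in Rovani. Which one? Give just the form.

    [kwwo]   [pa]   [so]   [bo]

[kwwo] — violates constraint (i): syllable 1 onset /kww/ has 3 consonants (> 2) → not permitted
[pa] — σ1 onset /p/, coda /∅/ ok → permitted
[so] — σ1 onset /s/, coda /∅/ ok → permitted
[bo] — σ1 onset /b/, coda /∅/ ok → permitted

[kwwo]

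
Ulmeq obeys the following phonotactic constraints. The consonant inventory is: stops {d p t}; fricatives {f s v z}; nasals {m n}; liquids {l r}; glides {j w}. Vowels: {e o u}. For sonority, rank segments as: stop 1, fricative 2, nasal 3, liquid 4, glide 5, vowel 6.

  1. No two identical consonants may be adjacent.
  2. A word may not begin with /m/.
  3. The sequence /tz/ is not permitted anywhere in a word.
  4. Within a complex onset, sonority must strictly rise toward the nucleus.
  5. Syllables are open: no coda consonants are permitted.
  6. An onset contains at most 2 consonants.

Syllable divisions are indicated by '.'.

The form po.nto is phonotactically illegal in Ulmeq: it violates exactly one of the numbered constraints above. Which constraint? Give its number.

4

po.nto: syllable 2 onset /nt/: /n/ (nasal, 3) → /t/ (stop, 1) does not rise.
This is a violation of constraint 4: "Within a complex onset, sonority must strictly rise toward the nucleus."
The remaining constraints (1, 2, 3, 5, 6) are satisfied.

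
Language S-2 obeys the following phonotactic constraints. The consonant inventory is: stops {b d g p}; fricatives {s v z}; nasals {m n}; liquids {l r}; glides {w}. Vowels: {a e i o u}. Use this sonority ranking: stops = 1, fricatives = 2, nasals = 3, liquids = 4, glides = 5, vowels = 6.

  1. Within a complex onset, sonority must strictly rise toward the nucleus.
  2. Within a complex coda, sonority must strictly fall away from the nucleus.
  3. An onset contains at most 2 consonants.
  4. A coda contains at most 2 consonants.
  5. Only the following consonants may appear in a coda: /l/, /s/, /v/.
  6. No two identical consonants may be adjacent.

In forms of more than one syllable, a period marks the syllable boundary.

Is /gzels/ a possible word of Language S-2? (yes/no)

/gzels/ — σ1 onset /gz/ (1→2 rises), coda /ls/ (4→2 falls) ok → permitted

yes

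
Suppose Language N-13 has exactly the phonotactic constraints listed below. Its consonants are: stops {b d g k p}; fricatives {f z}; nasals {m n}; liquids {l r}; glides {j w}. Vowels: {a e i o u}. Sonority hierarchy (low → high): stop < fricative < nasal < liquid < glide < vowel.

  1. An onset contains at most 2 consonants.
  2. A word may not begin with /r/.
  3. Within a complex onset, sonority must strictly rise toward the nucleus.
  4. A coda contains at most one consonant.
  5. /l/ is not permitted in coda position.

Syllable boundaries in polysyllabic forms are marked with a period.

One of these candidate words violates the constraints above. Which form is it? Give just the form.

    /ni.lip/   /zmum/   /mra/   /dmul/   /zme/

/ni.lip/ — σ1 onset /n/, coda /∅/ ok; σ2 onset /l/, coda /p/ ok → licit
/zmum/ — σ1 onset /zm/ (2→3 rises), coda /m/ ok → licit
/mra/ — σ1 onset /mr/ (3→4 rises), coda /∅/ ok → licit
/dmul/ — violates constraint 5: syllable 1 coda contains /l/ → illicit
/zme/ — σ1 onset /zm/ (2→3 rises), coda /∅/ ok → licit

/dmul/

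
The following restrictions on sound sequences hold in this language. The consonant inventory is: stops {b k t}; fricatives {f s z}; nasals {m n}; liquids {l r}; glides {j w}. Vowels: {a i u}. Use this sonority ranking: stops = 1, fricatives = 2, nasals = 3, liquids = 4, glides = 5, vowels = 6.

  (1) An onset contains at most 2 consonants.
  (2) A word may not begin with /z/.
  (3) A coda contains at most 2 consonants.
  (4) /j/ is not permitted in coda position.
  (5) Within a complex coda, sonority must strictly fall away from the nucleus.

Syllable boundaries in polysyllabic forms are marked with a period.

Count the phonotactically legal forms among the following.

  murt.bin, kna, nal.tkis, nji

4

murt.bin — σ1 onset /m/, coda /rt/ (4→1 falls) ok; σ2 onset /b/, coda /n/ ok → phonotactically legal
kna — σ1 onset /kn/ (2C), coda /∅/ ok → phonotactically legal
nal.tkis — σ1 onset /n/, coda /l/ ok; σ2 onset /tk/ (2C), coda /s/ ok → phonotactically legal
nji — σ1 onset /nj/ (2C), coda /∅/ ok → phonotactically legal
Phonotactically legal: murt.bin, kna, nal.tkis, nji → 4.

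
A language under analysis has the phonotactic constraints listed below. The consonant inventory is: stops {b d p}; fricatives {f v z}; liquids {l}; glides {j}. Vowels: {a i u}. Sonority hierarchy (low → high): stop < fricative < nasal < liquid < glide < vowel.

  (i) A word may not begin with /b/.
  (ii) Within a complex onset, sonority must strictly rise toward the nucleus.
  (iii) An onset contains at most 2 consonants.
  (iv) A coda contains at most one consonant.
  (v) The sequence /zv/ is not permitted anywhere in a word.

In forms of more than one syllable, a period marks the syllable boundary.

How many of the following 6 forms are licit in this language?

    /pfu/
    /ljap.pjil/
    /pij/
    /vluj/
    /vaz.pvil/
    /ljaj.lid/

/pfu/ — σ1 onset /pf/ (1→2 rises), coda /∅/ ok → licit
/ljap.pjil/ — σ1 onset /lj/ (4→5 rises), coda /p/ ok; σ2 onset /pj/ (1→5 rises), coda /l/ ok → licit
/pij/ — σ1 onset /p/, coda /j/ ok → licit
/vluj/ — σ1 onset /vl/ (2→4 rises), coda /j/ ok → licit
/vaz.pvil/ — σ1 onset /v/, coda /z/ ok; σ2 onset /pv/ (1→2 rises), coda /l/ ok → licit
/ljaj.lid/ — σ1 onset /lj/ (4→5 rises), coda /j/ ok; σ2 onset /l/, coda /d/ ok → licit
Licit: /pfu/, /ljap.pjil/, /pij/, /vluj/, /vaz.pvil/, /ljaj.lid/ → 6.

6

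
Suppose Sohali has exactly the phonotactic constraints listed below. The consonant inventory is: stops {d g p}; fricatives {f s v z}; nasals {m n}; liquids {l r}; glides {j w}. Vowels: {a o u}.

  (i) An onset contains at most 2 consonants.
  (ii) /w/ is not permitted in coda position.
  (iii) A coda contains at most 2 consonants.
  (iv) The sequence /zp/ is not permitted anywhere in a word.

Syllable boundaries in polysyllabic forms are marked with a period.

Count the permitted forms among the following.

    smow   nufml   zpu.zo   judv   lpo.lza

2

smow — violates constraint (ii): syllable 1 coda contains /w/ → not permitted
nufml — violates constraint (iii): syllable 1 coda /fml/ has 3 consonants (> 2) → not permitted
zpu.zo — violates constraint (iv): contains banned sequence /zp/ → not permitted
judv — σ1 onset /j/, coda /dv/ (2C) ok → permitted
lpo.lza — σ1 onset /lp/ (2C), coda /∅/ ok; σ2 onset /lz/ (2C), coda /∅/ ok → permitted
Permitted: judv, lpo.lza → 2.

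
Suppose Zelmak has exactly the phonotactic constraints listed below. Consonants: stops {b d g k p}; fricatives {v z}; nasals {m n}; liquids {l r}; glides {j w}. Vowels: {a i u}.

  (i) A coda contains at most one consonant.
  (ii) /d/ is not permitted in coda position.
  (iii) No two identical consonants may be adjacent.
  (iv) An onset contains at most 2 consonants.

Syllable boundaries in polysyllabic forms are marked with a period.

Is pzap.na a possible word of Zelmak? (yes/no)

pzap.na — σ1 onset /pz/ (2C), coda /p/ ok; σ2 onset /n/, coda /∅/ ok → licit

yes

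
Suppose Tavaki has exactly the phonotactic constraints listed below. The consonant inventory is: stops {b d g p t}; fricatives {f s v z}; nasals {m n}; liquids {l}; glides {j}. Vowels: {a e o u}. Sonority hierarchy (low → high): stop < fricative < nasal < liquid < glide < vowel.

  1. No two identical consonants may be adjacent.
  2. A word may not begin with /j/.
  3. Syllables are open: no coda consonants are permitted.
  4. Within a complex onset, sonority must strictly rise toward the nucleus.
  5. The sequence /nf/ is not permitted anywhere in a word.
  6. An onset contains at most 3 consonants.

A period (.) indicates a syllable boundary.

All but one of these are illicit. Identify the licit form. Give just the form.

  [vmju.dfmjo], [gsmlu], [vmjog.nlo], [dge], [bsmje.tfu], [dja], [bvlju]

[vmju.dfmjo] — violates constraint 6: syllable 2 onset /dfmj/ has 4 consonants (> 3) → illicit
[gsmlu] — violates constraint 6: syllable 1 onset /gsml/ has 4 consonants (> 3) → illicit
[vmjog.nlo] — violates constraint 3: syllable 1 coda /g/ has 1 consonant (> 0) → illicit
[dge] — violates constraint 4: syllable 1 onset /dg/: /d/ (stop, 1) → /g/ (stop, 1) does not rise → illicit
[bsmje.tfu] — violates constraint 6: syllable 1 onset /bsmj/ has 4 consonants (> 3) → illicit
[dja] — σ1 onset /dj/ (1→5 rises), coda /∅/ ok → licit
[bvlju] — violates constraint 6: syllable 1 onset /bvlj/ has 4 consonants (> 3) → illicit

[dja]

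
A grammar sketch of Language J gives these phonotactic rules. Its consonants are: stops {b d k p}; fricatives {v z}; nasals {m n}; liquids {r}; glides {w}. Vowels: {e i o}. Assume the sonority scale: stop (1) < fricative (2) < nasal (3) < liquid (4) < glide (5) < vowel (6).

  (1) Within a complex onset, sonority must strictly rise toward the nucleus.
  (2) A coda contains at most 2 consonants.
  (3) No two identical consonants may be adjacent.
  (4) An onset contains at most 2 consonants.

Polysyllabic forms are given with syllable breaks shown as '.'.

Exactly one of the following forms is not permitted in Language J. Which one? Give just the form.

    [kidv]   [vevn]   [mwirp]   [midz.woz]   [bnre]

[kidv] — σ1 onset /k/, coda /dv/ (2C) ok → permitted
[vevn] — σ1 onset /v/, coda /vn/ (2C) ok → permitted
[mwirp] — σ1 onset /mw/ (3→5 rises), coda /rp/ (2C) ok → permitted
[midz.woz] — σ1 onset /m/, coda /dz/ (2C) ok; σ2 onset /w/, coda /z/ ok → permitted
[bnre] — violates constraint 4: syllable 1 onset /bnr/ has 3 consonants (> 2) → not permitted

[bnre]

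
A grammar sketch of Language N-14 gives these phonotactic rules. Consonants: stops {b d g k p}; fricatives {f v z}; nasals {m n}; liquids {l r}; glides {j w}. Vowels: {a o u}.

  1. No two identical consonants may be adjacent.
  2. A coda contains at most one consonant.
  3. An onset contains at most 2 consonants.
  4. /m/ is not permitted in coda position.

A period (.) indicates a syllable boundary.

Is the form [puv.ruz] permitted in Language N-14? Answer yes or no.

yes

[puv.ruz] — σ1 onset /p/, coda /v/ ok; σ2 onset /r/, coda /z/ ok → permitted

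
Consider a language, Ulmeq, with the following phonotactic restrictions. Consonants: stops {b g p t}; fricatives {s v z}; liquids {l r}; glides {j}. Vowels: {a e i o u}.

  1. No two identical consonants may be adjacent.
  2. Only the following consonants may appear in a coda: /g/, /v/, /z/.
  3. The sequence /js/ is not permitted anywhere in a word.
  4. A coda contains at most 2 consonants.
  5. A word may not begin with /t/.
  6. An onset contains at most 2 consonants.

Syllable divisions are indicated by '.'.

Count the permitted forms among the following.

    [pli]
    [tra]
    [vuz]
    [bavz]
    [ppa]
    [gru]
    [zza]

4

[pli] — σ1 onset /pl/ (2C), coda /∅/ ok → permitted
[tra] — violates constraint 5: word begins with /t/ → not permitted
[vuz] — σ1 onset /v/, coda /z/ ok → permitted
[bavz] — σ1 onset /b/, coda /vz/ (2C) ok → permitted
[ppa] — violates constraint 1: adjacent identical consonants /pp/ → not permitted
[gru] — σ1 onset /gr/ (2C), coda /∅/ ok → permitted
[zza] — violates constraint 1: adjacent identical consonants /zz/ → not permitted
Permitted: [pli], [vuz], [bavz], [gru] → 4.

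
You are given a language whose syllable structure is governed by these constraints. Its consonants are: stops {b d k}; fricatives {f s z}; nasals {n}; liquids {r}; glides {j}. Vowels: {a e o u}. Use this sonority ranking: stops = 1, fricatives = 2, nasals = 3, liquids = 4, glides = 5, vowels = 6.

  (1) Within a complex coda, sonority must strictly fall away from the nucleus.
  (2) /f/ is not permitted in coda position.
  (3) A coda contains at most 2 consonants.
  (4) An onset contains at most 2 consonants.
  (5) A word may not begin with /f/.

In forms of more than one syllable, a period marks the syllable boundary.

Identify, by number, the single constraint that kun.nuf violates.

kun.nuf: syllable 2 coda contains /f/.
This is a violation of constraint 2: "/f/ is not permitted in coda position."
The remaining constraints (1, 3, 4, 5) are satisfied.

2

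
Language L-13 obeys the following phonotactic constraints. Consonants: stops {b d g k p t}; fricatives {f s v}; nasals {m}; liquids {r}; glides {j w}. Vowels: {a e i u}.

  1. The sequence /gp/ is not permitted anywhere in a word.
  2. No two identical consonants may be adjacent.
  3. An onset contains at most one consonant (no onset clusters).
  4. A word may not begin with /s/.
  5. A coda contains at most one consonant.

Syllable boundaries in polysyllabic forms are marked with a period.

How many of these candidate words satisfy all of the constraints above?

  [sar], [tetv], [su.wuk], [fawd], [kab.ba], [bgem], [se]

[sar] — violates constraint 4: word begins with /s/ → illicit
[tetv] — violates constraint 5: syllable 1 coda /tv/ has 2 consonants (> 1) → illicit
[su.wuk] — violates constraint 4: word begins with /s/ → illicit
[fawd] — violates constraint 5: syllable 1 coda /wd/ has 2 consonants (> 1) → illicit
[kab.ba] — violates constraint 2: adjacent identical consonants /bb/ → illicit
[bgem] — violates constraint 3: syllable 1 onset /bg/ has 2 consonants (> 1) → illicit
[se] — violates constraint 4: word begins with /s/ → illicit
No form is licit → 0.

0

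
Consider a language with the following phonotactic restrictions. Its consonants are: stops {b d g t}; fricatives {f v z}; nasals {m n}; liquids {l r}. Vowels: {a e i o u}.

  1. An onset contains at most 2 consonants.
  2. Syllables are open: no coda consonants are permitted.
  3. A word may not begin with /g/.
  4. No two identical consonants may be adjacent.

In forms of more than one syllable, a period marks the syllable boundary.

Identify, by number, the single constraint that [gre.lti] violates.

3

[gre.lti]: word begins with /g/.
This is a violation of constraint 3: "A word may not begin with /g/."
The remaining constraints (1, 2, 4) are satisfied.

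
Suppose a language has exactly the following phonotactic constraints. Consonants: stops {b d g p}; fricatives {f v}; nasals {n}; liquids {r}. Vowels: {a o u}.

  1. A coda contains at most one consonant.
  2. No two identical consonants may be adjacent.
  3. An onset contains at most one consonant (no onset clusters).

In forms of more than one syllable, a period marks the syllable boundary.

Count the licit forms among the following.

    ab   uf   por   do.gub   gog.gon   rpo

ab — σ1 onset /∅/, coda /b/ ok → licit
uf — σ1 onset /∅/, coda /f/ ok → licit
por — σ1 onset /p/, coda /r/ ok → licit
do.gub — σ1 onset /d/, coda /∅/ ok; σ2 onset /g/, coda /b/ ok → licit
gog.gon — violates constraint 2: adjacent identical consonants /gg/ → illicit
rpo — violates constraint 3: syllable 1 onset /rp/ has 2 consonants (> 1) → illicit
Licit: ab, uf, por, do.gub → 4.

4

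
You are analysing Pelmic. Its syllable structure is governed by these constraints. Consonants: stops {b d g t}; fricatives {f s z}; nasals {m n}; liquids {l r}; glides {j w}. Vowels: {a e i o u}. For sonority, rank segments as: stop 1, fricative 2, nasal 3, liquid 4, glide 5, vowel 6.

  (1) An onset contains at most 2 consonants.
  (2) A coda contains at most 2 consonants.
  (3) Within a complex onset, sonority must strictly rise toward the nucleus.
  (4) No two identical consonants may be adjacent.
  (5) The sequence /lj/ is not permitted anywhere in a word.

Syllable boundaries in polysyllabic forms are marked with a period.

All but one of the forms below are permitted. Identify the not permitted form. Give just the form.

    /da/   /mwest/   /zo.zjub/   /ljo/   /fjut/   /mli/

/ljo/

/da/ — σ1 onset /d/, coda /∅/ ok → permitted
/mwest/ — σ1 onset /mw/ (3→5 rises), coda /st/ (2C) ok → permitted
/zo.zjub/ — σ1 onset /z/, coda /∅/ ok; σ2 onset /zj/ (2→5 rises), coda /b/ ok → permitted
/ljo/ — violates constraint 5: contains banned sequence /lj/ → not permitted
/fjut/ — σ1 onset /fj/ (2→5 rises), coda /t/ ok → permitted
/mli/ — σ1 onset /ml/ (3→4 rises), coda /∅/ ok → permitted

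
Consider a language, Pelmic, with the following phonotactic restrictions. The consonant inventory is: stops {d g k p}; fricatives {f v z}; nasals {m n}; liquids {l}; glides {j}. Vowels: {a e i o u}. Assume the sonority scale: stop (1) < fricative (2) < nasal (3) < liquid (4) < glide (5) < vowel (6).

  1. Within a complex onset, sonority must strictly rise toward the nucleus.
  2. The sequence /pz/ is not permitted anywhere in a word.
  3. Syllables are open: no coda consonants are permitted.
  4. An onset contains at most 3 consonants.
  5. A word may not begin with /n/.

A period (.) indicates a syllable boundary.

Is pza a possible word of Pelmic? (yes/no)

pza — violates constraint 2: contains banned sequence /pz/ → illicit

no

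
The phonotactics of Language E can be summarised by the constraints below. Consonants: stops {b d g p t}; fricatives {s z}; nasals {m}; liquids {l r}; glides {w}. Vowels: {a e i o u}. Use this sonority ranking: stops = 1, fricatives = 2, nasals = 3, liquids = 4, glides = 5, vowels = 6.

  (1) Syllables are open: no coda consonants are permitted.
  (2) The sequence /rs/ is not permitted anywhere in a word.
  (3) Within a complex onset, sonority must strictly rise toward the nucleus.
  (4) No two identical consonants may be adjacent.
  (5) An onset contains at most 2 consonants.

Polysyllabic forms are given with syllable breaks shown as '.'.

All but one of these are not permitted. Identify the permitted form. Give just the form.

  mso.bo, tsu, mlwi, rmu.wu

mso.bo — violates constraint 3: syllable 1 onset /ms/: /m/ (nasal, 3) → /s/ (fricative, 2) does not rise → not permitted
tsu — σ1 onset /ts/ (1→2 rises), coda /∅/ ok → permitted
mlwi — violates constraint 5: syllable 1 onset /mlw/ has 3 consonants (> 2) → not permitted
rmu.wu — violates constraint 3: syllable 1 onset /rm/: /r/ (liquid, 4) → /m/ (nasal, 3) does not rise → not permitted

tsu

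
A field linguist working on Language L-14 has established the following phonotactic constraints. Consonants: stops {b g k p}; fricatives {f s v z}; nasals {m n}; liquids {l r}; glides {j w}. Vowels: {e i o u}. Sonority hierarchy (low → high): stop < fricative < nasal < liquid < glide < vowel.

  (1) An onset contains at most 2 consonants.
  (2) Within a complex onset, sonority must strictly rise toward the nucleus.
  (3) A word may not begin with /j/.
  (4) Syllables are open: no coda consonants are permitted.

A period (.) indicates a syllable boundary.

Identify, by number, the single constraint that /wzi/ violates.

2

/wzi/: syllable 1 onset /wz/: /w/ (glide, 5) → /z/ (fricative, 2) does not rise.
This is a violation of constraint 2: "Within a complex onset, sonority must strictly rise toward the nucleus."
The remaining constraints (1, 3, 4) are satisfied.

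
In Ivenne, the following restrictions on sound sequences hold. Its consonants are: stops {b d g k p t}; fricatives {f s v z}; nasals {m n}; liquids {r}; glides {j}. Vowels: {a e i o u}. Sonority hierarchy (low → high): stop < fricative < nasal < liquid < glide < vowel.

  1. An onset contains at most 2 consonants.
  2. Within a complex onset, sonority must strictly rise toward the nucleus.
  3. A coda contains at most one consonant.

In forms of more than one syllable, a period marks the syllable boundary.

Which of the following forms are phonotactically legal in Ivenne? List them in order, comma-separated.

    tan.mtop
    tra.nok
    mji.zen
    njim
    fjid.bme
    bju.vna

tra.nok, mji.zen, njim, fjid.bme, bju.vna

tan.mtop — violates constraint 2: syllable 2 onset /mt/: /m/ (nasal, 3) → /t/ (stop, 1) does not rise → phonotactically illegal
tra.nok — σ1 onset /tr/ (1→4 rises), coda /∅/ ok; σ2 onset /n/, coda /k/ ok → phonotactically legal
mji.zen — σ1 onset /mj/ (3→5 rises), coda /∅/ ok; σ2 onset /z/, coda /n/ ok → phonotactically legal
njim — σ1 onset /nj/ (3→5 rises), coda /m/ ok → phonotactically legal
fjid.bme — σ1 onset /fj/ (2→5 rises), coda /d/ ok; σ2 onset /bm/ (1→3 rises), coda /∅/ ok → phonotactically legal
bju.vna — σ1 onset /bj/ (1→5 rises), coda /∅/ ok; σ2 onset /vn/ (2→3 rises), coda /∅/ ok → phonotactically legal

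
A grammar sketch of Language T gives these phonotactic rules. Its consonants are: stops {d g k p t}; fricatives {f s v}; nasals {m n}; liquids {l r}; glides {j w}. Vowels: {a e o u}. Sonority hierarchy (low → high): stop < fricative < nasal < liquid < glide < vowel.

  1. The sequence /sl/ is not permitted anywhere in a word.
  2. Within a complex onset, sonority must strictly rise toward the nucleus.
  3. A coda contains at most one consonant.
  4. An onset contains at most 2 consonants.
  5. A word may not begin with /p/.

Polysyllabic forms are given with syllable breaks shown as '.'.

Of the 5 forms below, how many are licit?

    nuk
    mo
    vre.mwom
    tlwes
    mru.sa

4

nuk — σ1 onset /n/, coda /k/ ok → licit
mo — σ1 onset /m/, coda /∅/ ok → licit
vre.mwom — σ1 onset /vr/ (2→4 rises), coda /∅/ ok; σ2 onset /mw/ (3→5 rises), coda /m/ ok → licit
tlwes — violates constraint 4: syllable 1 onset /tlw/ has 3 consonants (> 2) → illicit
mru.sa — σ1 onset /mr/ (3→4 rises), coda /∅/ ok; σ2 onset /s/, coda /∅/ ok → licit
Licit: nuk, mo, vre.mwom, mru.sa → 4.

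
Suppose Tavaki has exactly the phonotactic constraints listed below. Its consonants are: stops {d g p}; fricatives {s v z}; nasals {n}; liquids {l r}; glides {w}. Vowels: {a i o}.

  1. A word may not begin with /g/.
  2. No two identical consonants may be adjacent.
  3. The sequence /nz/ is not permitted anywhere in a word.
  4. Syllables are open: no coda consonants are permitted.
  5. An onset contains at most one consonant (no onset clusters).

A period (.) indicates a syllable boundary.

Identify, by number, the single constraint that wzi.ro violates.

5

wzi.ro: syllable 1 onset /wz/ has 2 consonants (> 1).
This is a violation of constraint 5: "An onset contains at most one consonant (no onset clusters)."
The remaining constraints (1, 2, 3, 4) are satisfied.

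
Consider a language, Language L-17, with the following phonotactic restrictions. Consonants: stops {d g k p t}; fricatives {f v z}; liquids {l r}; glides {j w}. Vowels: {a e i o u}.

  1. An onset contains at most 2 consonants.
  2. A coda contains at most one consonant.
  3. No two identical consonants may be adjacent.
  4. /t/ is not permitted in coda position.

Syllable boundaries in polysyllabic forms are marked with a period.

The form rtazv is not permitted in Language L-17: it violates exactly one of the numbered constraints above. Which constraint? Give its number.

rtazv: syllable 1 coda /zv/ has 2 consonants (> 1).
This is a violation of constraint 2: "A coda contains at most one consonant."
The remaining constraints (1, 3, 4) are satisfied.

2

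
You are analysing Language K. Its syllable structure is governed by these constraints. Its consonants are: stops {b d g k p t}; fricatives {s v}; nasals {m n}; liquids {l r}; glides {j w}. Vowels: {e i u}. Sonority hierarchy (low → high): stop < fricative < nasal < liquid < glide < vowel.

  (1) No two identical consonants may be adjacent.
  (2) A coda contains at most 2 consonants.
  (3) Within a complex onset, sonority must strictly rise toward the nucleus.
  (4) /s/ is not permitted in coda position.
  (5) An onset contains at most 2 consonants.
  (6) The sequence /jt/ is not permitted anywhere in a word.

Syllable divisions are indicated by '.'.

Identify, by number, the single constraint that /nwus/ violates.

/nwus/: syllable 1 coda contains /s/.
This is a violation of constraint 4: "/s/ is not permitted in coda position."
The remaining constraints (1, 2, 3, 5, 6) are satisfied.

4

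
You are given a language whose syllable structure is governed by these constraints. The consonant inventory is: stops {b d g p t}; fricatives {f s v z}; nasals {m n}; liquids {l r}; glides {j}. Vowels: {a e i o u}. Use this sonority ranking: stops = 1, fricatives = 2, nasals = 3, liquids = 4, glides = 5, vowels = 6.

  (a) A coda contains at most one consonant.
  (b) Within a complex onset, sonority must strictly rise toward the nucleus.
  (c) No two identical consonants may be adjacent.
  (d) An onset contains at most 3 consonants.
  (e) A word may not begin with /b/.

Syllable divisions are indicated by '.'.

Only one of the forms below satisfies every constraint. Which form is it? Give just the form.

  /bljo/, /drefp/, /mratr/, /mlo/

/mlo/

/bljo/ — violates constraint (e): word begins with /b/ → ill-formed
/drefp/ — violates constraint (a): syllable 1 coda /fp/ has 2 consonants (> 1) → ill-formed
/mratr/ — violates constraint (a): syllable 1 coda /tr/ has 2 consonants (> 1) → ill-formed
/mlo/ — σ1 onset /ml/ (3→4 rises), coda /∅/ ok → well-formed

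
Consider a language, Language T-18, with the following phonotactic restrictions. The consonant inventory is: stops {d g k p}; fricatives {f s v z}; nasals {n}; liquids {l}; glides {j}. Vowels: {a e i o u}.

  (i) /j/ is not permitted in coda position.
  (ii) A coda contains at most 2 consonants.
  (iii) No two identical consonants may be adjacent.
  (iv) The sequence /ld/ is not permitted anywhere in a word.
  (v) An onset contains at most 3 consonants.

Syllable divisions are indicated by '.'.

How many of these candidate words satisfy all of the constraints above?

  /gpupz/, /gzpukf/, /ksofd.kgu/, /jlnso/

/gpupz/ — σ1 onset /gp/ (2C), coda /pz/ (2C) ok → licit
/gzpukf/ — σ1 onset /gzp/ (3C), coda /kf/ (2C) ok → licit
/ksofd.kgu/ — σ1 onset /ks/ (2C), coda /fd/ (2C) ok; σ2 onset /kg/ (2C), coda /∅/ ok → licit
/jlnso/ — violates constraint (v): syllable 1 onset /jlns/ has 4 consonants (> 3) → illicit
Licit: /gpupz/, /gzpukf/, /ksofd.kgu/ → 3.

3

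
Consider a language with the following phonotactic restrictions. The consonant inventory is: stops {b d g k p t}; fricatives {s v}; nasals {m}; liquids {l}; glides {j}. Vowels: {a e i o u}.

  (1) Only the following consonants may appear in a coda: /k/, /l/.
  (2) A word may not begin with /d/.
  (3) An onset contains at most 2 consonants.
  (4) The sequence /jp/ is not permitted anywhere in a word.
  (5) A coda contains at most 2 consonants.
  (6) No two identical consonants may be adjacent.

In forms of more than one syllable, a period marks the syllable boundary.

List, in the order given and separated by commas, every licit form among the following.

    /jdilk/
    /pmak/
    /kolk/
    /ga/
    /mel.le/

/jdilk/ — σ1 onset /jd/ (2C), coda /lk/ (2C) ok → licit
/pmak/ — σ1 onset /pm/ (2C), coda /k/ ok → licit
/kolk/ — σ1 onset /k/, coda /lk/ (2C) ok → licit
/ga/ — σ1 onset /g/, coda /∅/ ok → licit
/mel.le/ — violates constraint 6: adjacent identical consonants /ll/ → illicit

/jdilk/, /pmak/, /kolk/, /ga/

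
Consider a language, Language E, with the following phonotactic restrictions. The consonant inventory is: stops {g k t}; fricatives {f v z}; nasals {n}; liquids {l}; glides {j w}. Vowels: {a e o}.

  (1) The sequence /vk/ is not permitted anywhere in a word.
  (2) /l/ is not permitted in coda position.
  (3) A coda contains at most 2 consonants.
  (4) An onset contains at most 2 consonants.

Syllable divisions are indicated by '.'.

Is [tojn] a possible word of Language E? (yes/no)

yes

[tojn] — σ1 onset /t/, coda /jn/ (2C) ok → well-formed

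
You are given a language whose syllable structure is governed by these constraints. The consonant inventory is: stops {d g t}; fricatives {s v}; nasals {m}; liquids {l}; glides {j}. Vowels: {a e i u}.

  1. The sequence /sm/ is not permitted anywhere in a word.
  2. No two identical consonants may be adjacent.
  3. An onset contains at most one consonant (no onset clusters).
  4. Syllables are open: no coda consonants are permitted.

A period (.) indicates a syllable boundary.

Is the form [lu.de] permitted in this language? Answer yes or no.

yes

[lu.de] — σ1 onset /l/, coda /∅/ ok; σ2 onset /d/, coda /∅/ ok → permitted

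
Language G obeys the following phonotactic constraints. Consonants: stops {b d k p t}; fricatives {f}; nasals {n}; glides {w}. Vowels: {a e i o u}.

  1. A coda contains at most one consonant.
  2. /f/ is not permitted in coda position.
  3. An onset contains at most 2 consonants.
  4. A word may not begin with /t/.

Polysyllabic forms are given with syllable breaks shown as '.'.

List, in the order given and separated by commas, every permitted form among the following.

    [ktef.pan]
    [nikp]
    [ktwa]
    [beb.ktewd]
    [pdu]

[pdu]

[ktef.pan] — violates constraint 2: syllable 1 coda contains /f/ → not permitted
[nikp] — violates constraint 1: syllable 1 coda /kp/ has 2 consonants (> 1) → not permitted
[ktwa] — violates constraint 3: syllable 1 onset /ktw/ has 3 consonants (> 2) → not permitted
[beb.ktewd] — violates constraint 1: syllable 2 coda /wd/ has 2 consonants (> 1) → not permitted
[pdu] — σ1 onset /pd/ (2C), coda /∅/ ok → permitted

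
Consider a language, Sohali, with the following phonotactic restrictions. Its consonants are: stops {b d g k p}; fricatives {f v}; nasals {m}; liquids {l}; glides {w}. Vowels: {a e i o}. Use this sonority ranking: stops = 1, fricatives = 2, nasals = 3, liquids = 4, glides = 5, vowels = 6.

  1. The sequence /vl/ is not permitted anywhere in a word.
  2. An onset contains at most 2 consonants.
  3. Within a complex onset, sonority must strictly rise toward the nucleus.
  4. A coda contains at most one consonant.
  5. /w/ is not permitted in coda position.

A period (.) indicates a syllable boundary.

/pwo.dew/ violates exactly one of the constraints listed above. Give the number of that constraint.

/pwo.dew/: syllable 2 coda contains /w/.
This is a violation of constraint 5: "/w/ is not permitted in coda position."
The remaining constraints (1, 2, 3, 4) are satisfied.

5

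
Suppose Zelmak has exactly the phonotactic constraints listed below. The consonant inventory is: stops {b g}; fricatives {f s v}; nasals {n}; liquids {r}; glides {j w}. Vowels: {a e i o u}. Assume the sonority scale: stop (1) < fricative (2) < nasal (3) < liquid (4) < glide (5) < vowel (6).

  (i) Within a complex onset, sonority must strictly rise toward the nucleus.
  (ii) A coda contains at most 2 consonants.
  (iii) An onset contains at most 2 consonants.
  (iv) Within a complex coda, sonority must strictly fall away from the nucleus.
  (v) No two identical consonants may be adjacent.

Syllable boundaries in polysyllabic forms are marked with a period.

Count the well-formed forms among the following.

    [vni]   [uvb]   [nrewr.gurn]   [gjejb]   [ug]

[vni] — σ1 onset /vn/ (2→3 rises), coda /∅/ ok → well-formed
[uvb] — σ1 onset /∅/, coda /vb/ (2→1 falls) ok → well-formed
[nrewr.gurn] — σ1 onset /nr/ (3→4 rises), coda /wr/ (5→4 falls) ok; σ2 onset /g/, coda /rn/ (4→3 falls) ok → well-formed
[gjejb] — σ1 onset /gj/ (1→5 rises), coda /jb/ (5→1 falls) ok → well-formed
[ug] — σ1 onset /∅/, coda /g/ ok → well-formed
Well-formed: [vni], [uvb], [nrewr.gurn], [gjejb], [ug] → 5.

5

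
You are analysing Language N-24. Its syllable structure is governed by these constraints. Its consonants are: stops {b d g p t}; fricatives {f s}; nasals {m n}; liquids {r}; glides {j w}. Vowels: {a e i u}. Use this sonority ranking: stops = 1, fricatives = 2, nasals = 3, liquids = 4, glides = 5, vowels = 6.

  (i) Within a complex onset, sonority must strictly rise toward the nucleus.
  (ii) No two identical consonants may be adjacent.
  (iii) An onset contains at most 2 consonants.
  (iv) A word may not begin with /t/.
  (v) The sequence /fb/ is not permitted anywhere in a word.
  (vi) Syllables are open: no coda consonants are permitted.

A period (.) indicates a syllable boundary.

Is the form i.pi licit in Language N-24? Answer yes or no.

yes

i.pi — σ1 onset /∅/, coda /∅/ ok; σ2 onset /p/, coda /∅/ ok → licit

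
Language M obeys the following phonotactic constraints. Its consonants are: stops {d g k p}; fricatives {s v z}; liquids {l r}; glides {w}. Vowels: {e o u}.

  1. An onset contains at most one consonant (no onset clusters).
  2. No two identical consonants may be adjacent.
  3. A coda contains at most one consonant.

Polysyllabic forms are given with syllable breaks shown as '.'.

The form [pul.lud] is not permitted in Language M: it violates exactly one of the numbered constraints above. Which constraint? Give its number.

[pul.lud]: adjacent identical consonants /ll/.
This is a violation of constraint 2: "No two identical consonants may be adjacent."
The remaining constraints (1, 3) are satisfied.

2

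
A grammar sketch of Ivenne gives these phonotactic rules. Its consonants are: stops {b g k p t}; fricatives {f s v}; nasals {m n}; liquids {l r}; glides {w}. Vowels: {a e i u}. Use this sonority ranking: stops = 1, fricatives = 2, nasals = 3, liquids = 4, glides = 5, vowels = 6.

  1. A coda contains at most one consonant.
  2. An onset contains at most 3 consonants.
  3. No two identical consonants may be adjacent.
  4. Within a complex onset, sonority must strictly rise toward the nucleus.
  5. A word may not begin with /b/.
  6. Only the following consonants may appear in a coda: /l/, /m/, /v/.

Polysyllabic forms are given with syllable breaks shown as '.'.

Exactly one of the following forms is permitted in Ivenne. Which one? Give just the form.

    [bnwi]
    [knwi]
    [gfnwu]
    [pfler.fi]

[knwi]

[bnwi] — violates constraint 5: word begins with /b/ → not permitted
[knwi] — σ1 onset /knw/ (1→3→5 rises), coda /∅/ ok → permitted
[gfnwu] — violates constraint 2: syllable 1 onset /gfnw/ has 4 consonants (> 3) → not permitted
[pfler.fi] — violates constraint 6: syllable 1 coda contains /r/, which is not a licensed coda consonant → not permitted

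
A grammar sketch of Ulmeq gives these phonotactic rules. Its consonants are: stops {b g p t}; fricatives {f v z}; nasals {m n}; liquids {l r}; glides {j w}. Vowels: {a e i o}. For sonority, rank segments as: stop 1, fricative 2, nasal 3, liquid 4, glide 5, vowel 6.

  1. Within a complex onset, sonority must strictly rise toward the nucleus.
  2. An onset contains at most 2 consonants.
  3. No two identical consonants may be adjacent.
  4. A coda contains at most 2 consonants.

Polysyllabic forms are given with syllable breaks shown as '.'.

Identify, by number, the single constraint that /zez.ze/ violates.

3

/zez.ze/: adjacent identical consonants /zz/.
This is a violation of constraint 3: "No two identical consonants may be adjacent."
The remaining constraints (1, 2, 4) are satisfied.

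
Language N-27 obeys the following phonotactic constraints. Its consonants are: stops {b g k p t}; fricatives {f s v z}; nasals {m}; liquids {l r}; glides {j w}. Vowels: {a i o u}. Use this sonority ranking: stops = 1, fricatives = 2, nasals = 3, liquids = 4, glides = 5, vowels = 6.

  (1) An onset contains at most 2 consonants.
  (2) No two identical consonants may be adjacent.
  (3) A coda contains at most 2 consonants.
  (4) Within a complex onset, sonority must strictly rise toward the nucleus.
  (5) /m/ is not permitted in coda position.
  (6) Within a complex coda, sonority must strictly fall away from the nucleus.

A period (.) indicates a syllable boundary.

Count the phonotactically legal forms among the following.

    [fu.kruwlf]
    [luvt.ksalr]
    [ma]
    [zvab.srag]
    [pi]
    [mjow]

3

[fu.kruwlf] — violates constraint 3: syllable 2 coda /wlf/ has 3 consonants (> 2) → phonotactically illegal
[luvt.ksalr] — violates constraint 6: syllable 2 coda /lr/: /l/ (liquid, 4) → /r/ (liquid, 4) does not fall → phonotactically illegal
[ma] — σ1 onset /m/, coda /∅/ ok → phonotactically legal
[zvab.srag] — violates constraint 4: syllable 1 onset /zv/: /z/ (fricative, 2) → /v/ (fricative, 2) does not rise → phonotactically illegal
[pi] — σ1 onset /p/, coda /∅/ ok → phonotactically legal
[mjow] — σ1 onset /mj/ (3→5 rises), coda /w/ ok → phonotactically legal
Phonotactically legal: [ma], [pi], [mjow] → 3.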